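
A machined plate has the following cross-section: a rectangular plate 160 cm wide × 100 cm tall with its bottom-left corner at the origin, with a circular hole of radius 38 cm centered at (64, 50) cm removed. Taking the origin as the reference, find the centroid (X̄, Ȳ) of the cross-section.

X̄ = 86.33 cm, Ȳ = 50.00 cm

Part | A | x̄ᵢ | ȳᵢ | A·x̄ᵢ | A·ȳᵢ
plate | 16000.00 | 80.00 | 50.00 | 1280000.00 | 800000.00
hole | -4536.46 | 64.00 | 50.00 | -290333.43 | -226822.99
Σ | 11463.54 |  |  | 989666.57 | 573177.01
X̄ = 989666.57 / 11463.54 = 86.33 cm
Ȳ = 573177.01 / 11463.54 = 50.00 cm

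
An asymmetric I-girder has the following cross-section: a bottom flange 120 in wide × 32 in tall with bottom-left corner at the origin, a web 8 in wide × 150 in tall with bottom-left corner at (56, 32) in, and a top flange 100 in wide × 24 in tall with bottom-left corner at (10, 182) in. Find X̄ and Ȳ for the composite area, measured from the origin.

Part | A | x̄ᵢ | ȳᵢ | A·x̄ᵢ | A·ȳᵢ
bottom flange | 3840.00 | 60.00 | 16.00 | 230400.00 | 61440.00
web | 1200.00 | 60.00 | 107.00 | 72000.00 | 128400.00
top flange | 2400.00 | 60.00 | 194.00 | 144000.00 | 465600.00
Σ | 7440.00 |  |  | 446400.00 | 655440.00
X̄ = 446400.00 / 7440.00 = 60.00 in
Ȳ = 655440.00 / 7440.00 = 88.10 in

X̄ = 60.00 in, Ȳ = 88.10 in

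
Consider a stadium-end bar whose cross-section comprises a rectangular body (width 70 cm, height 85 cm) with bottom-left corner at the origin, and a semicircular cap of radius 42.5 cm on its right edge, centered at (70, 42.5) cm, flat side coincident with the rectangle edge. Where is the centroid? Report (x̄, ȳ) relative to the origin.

x̄ = 52.12 cm, ȳ = 42.50 cm

Part | A | x̄ᵢ | ȳᵢ | A·x̄ᵢ | A·ȳᵢ
rectangular body | 5950.00 | 35.00 | 42.50 | 208250.00 | 252875.00
semicircular end | 2837.25 | 88.04 | 42.50 | 249784.64 | 120583.16
Σ | 8787.25 |  |  | 458034.64 | 373458.16
x̄ = 458034.64 / 8787.25 = 52.12 cm
ȳ = 373458.16 / 8787.25 = 42.50 cm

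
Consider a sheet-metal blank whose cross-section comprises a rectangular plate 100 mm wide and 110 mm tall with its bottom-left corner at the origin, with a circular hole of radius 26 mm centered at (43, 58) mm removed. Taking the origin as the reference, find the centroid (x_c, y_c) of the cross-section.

plate: A = 100 × 110 = 11000.00, centroid at (50.00, 55.00).
hole: A = −π·26² = -2123.72, centroid at (43.00, 58.00).
ΣA = 8876.28 mm²
ΣAx_c = (11000.00)(50.00) + (-2123.72)(43.00) = 458680.18 mm³
ΣAy_c = (11000.00)(55.00) + (-2123.72)(58.00) = 481824.44 mm³
x_c = 458680.18 / 8876.28 = 51.67 mm
y_c = 481824.44 / 8876.28 = 54.28 mm

x_c = 51.67 mm, y_c = 54.28 mm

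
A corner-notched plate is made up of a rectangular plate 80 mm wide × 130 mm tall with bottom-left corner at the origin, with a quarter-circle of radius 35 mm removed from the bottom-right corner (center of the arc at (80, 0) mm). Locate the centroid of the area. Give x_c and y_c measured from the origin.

Part | A | x̄ᵢ | ȳᵢ | A·x̄ᵢ | A·ȳᵢ
plate | 10400.00 | 40.00 | 65.00 | 416000.00 | 676000.00
removed quarter-circle | -962.11 | 65.15 | 14.85 | -62677.35 | -14291.67
Σ | 9437.89 |  |  | 353322.65 | 661708.33
x_c = 353322.65 / 9437.89 = 37.44 mm
y_c = 661708.33 / 9437.89 = 70.11 mm

x_c = 37.44 mm, y_c = 70.11 mm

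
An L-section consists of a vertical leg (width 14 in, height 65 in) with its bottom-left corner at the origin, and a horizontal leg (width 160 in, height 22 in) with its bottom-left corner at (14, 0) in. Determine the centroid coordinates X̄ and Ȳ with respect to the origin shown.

X̄ = 76.13 in, Ȳ = 15.42 in

vertical leg: A = 14 × 65 = 910.00, centroid at (7.00, 32.50).
horizontal leg: A = 160 × 22 = 3520.00, centroid at (94.00, 11.00).
ΣA = 4430.00 in², ΣAX̄ = 337250.00 in³, ΣAȲ = 68295.00 in³.
X̄ = 337250.00/4430.00 = 76.13 in; Ȳ = 68295.00/4430.00 = 15.42 in.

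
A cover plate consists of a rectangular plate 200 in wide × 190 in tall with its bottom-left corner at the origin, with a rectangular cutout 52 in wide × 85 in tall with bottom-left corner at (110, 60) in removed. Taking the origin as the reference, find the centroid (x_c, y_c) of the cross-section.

plate: A = 200 × 190 = 38000.00, centroid at (100.00, 95.00).
hole: A = −(52 × 85) = -4420.00, centroid at (136.00, 102.50).
ΣA = 33580.00 in²
ΣAx_c = (38000.00)(100.00) + (-4420.00)(136.00) = 3198880.00 in³
ΣAy_c = (38000.00)(95.00) + (-4420.00)(102.50) = 3156950.00 in³
x_c = 3198880.00 / 33580.00 = 95.26 in
y_c = 3156950.00 / 33580.00 = 94.01 in

x_c = 95.26 in, y_c = 94.01 in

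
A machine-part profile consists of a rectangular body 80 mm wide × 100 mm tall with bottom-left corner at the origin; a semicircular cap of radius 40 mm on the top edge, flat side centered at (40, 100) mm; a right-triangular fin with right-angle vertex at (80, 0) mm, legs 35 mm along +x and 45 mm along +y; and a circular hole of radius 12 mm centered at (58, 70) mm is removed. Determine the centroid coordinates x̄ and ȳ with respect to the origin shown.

rectangular body: A = 80 × 100 = 8000.00, centroid at (40.00, 50.00).
semicircular top: A = ½π·40² = 2513.27, centroid at (40.00, 116.98).
triangular fin: A = ½·35·45 = 787.50, centroid at (91.67, 15.00).
hole: A = −π·12² = -452.39, centroid at (58.00, 70.00).
ΣA = 10848.38 mm², ΣAx̄ = 466479.88 mm³, ΣAȳ = 674139.33 mm³.
x̄ = 466479.88/10848.38 = 43.00 mm; ȳ = 674139.33/10848.38 = 62.14 mm.

x̄ = 43.00 mm, ȳ = 62.14 mm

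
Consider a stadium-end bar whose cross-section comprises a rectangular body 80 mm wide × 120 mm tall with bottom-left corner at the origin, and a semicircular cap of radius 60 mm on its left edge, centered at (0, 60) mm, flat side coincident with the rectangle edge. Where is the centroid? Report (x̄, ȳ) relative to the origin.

rectangular body: A = 80 × 120 = 9600.00, centroid at (40.00, 60.00).
semicircular end: A = ½π·60² = 5654.87, centroid at (-25.46, 60.00).
ΣA = 15254.87 mm²
ΣAx̄ = (9600.00)(40.00) + (5654.87)(-25.46) = 240000.00 mm³
ΣAȳ = (9600.00)(60.00) + (5654.87)(60.00) = 915292.01 mm³
x̄ = 240000.00 / 15254.87 = 15.73 mm
ȳ = 915292.01 / 15254.87 = 60.00 mm

x̄ = 15.73 mm, ȳ = 60.00 mm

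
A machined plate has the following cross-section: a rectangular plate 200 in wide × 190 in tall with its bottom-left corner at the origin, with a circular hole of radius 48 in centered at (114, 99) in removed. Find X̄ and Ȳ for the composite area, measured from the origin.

plate: A = 200 × 190 = 38000.00, centroid at (100.00, 95.00).
hole: A = −π·48² = -7238.23, centroid at (114.00, 99.00).
ΣA = 30761.77 in², ΣAX̄ = 2974841.84 in³, ΣAȲ = 2893415.28 in³.
X̄ = 2974841.84/30761.77 = 96.71 in; Ȳ = 2893415.28/30761.77 = 94.06 in.

X̄ = 96.71 in, Ȳ = 94.06 in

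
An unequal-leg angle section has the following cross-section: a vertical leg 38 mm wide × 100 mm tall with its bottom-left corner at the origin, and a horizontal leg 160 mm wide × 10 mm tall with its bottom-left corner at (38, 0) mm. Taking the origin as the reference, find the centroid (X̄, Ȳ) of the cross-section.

X̄ = 48.33 mm, Ȳ = 36.67 mm

vertical leg: A = 38 × 100 = 3800.00, centroid at (19.00, 50.00).
horizontal leg: A = 160 × 10 = 1600.00, centroid at (118.00, 5.00).
ΣA = 5400.00 mm²
ΣAX̄ = (3800.00)(19.00) + (1600.00)(118.00) = 261000.00 mm³
ΣAȲ = (3800.00)(50.00) + (1600.00)(5.00) = 198000.00 mm³
X̄ = 261000.00 / 5400.00 = 48.33 mm
Ȳ = 198000.00 / 5400.00 = 36.67 mm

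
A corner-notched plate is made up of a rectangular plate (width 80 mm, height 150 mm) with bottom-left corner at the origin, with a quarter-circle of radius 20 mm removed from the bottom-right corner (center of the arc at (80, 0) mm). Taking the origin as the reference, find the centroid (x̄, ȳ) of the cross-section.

Part | A | x̄ᵢ | ȳᵢ | A·x̄ᵢ | A·ȳᵢ
plate | 12000.00 | 40.00 | 75.00 | 480000.00 | 900000.00
removed quarter-circle | -314.16 | 71.51 | 8.49 | -22466.07 | -2666.67
Σ | 11685.84 |  |  | 457533.93 | 897333.33
x̄ = 457533.93 / 11685.84 = 39.15 mm
ȳ = 897333.33 / 11685.84 = 76.79 mm

x̄ = 39.15 mm, ȳ = 76.79 mm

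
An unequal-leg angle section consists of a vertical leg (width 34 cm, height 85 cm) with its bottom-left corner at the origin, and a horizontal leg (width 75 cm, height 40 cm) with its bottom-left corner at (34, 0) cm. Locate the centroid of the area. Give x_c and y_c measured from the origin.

Part | A | x̄ᵢ | ȳᵢ | A·x̄ᵢ | A·ȳᵢ
vertical leg | 2890.00 | 17.00 | 42.50 | 49130.00 | 122825.00
horizontal leg | 3000.00 | 71.50 | 20.00 | 214500.00 | 60000.00
Σ | 5890.00 |  |  | 263630.00 | 182825.00
x_c = 263630.00 / 5890.00 = 44.76 cm
y_c = 182825.00 / 5890.00 = 31.04 cm

x_c = 44.76 cm, y_c = 31.04 cm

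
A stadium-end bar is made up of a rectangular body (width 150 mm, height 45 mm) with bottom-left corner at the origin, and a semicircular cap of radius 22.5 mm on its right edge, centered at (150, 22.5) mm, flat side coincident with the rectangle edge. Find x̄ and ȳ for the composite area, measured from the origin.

rectangular body: A = 150 × 45 = 6750.00, centroid at (75.00, 22.50).
semicircular end: A = ½π·22.5² = 795.22, centroid at (159.55, 22.50).
ΣA = 7545.22 mm², ΣAx̄ = 633126.10 mm³, ΣAȳ = 169767.35 mm³.
x̄ = 633126.10/7545.22 = 83.91 mm; ȳ = 169767.35/7545.22 = 22.50 mm.

x̄ = 83.91 mm, ȳ = 22.50 mm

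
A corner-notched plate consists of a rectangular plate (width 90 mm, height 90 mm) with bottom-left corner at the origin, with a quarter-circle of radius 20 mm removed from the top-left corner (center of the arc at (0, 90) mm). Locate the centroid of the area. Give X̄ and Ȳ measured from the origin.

Part | A | x̄ᵢ | ȳᵢ | A·x̄ᵢ | A·ȳᵢ
plate | 8100.00 | 45.00 | 45.00 | 364500.00 | 364500.00
removed quarter-circle | -314.16 | 8.49 | 81.51 | -2666.67 | -25607.67
Σ | 7785.84 |  |  | 361833.33 | 338892.33
X̄ = 361833.33 / 7785.84 = 46.47 mm
Ȳ = 338892.33 / 7785.84 = 43.53 mm

X̄ = 46.47 mm, Ȳ = 43.53 mm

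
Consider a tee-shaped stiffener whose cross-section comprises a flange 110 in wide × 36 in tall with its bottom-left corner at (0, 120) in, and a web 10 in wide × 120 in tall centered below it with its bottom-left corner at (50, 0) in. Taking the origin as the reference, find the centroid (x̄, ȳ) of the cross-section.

web: A = 10 × 120 = 1200.00, centroid at (55.00, 60.00).
flange: A = 110 × 36 = 3960.00, centroid at (55.00, 138.00).
ΣA = 5160.00 in², ΣAx̄ = 283800.00 in³, ΣAȳ = 618480.00 in³.
x̄ = 283800.00/5160.00 = 55.00 in; ȳ = 618480.00/5160.00 = 119.86 in.

x̄ = 55.00 in, ȳ = 119.86 in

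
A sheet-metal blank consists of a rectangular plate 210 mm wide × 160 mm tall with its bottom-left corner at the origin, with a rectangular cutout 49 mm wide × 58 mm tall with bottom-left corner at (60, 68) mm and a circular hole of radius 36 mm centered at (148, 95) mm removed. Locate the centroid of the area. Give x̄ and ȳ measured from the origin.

x̄ = 100.62 mm, ȳ = 75.90 mm

plate: A = 210 × 160 = 33600.00, centroid at (105.00, 80.00).
hole 1: A = −(49 × 58) = -2842.00, centroid at (84.50, 97.00).
hole 2: A = −π·36² = -4071.50, centroid at (148.00, 95.00).
ΣA = 26686.50 mm², ΣAx̄ = 2685268.40 mm³, ΣAȳ = 2025533.11 mm³.
x̄ = 2685268.40/26686.50 = 100.62 mm; ȳ = 2025533.11/26686.50 = 75.90 mm.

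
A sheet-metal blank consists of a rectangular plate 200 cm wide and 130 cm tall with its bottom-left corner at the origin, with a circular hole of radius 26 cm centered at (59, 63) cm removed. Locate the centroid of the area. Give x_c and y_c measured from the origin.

x_c = 103.65 cm, y_c = 65.18 cm

plate: A = 200 × 130 = 26000.00, centroid at (100.00, 65.00).
hole: A = −π·26² = -2123.72, centroid at (59.00, 63.00).
ΣA = 23876.28 cm², ΣAx_c = 2474700.72 cm³, ΣAy_c = 1556205.85 cm³.
x_c = 2474700.72/23876.28 = 103.65 cm; y_c = 1556205.85/23876.28 = 65.18 cm.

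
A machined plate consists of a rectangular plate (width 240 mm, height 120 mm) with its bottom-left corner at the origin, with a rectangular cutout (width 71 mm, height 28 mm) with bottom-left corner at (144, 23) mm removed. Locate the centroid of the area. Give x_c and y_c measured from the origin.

x_c = 115.59 mm, y_c = 61.71 mm

Part | A | x̄ᵢ | ȳᵢ | A·x̄ᵢ | A·ȳᵢ
plate | 28800.00 | 120.00 | 60.00 | 3456000.00 | 1728000.00
hole | -1988.00 | 179.50 | 37.00 | -356846.00 | -73556.00
Σ | 26812.00 |  |  | 3099154.00 | 1654444.00
x_c = 3099154.00 / 26812.00 = 115.59 mm
y_c = 1654444.00 / 26812.00 = 61.71 mm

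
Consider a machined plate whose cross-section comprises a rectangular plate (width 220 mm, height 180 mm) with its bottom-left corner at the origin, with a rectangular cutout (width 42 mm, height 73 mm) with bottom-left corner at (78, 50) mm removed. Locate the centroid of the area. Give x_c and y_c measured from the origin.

plate: A = 220 × 180 = 39600.00, centroid at (110.00, 90.00).
hole: A = −(42 × 73) = -3066.00, centroid at (99.00, 86.50).
ΣA = 36534.00 mm²
ΣAx_c = (39600.00)(110.00) + (-3066.00)(99.00) = 4052466.00 mm³
ΣAy_c = (39600.00)(90.00) + (-3066.00)(86.50) = 3298791.00 mm³
x_c = 4052466.00 / 36534.00 = 110.92 mm
y_c = 3298791.00 / 36534.00 = 90.29 mm

x_c = 110.92 mm, y_c = 90.29 mm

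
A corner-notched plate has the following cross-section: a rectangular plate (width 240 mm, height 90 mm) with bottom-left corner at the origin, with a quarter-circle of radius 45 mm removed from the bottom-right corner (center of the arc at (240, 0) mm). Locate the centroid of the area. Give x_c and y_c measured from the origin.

x_c = 111.98 mm, y_c = 47.06 mm

plate: A = 240 × 90 = 21600.00, centroid at (120.00, 45.00).
removed quarter-circle: A = −¼π·45² = -1590.43, centroid at (220.90, 19.10).
ΣA = 20009.57 mm², ΣAx_c = 2240671.49 mm³, ΣAy_c = 941625.00 mm³.
x_c = 2240671.49/20009.57 = 111.98 mm; y_c = 941625.00/20009.57 = 47.06 mm.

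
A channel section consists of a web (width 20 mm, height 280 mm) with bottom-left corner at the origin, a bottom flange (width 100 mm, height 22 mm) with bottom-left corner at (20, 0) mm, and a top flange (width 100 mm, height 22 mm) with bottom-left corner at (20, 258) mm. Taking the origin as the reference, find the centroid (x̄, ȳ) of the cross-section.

web: A = 20 × 280 = 5600.00, centroid at (10.00, 140.00).
bottom flange: A = 100 × 22 = 2200.00, centroid at (70.00, 11.00).
top flange: A = 100 × 22 = 2200.00, centroid at (70.00, 269.00).
ΣA = 10000.00 mm², ΣAx̄ = 364000.00 mm³, ΣAȳ = 1400000.00 mm³.
x̄ = 364000.00/10000.00 = 36.40 mm; ȳ = 1400000.00/10000.00 = 140.00 mm.

x̄ = 36.40 mm, ȳ = 140.00 mm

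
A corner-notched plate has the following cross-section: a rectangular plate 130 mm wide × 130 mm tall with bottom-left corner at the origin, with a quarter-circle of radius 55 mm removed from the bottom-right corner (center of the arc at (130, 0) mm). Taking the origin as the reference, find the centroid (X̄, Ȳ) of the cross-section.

plate: A = 130 × 130 = 16900.00, centroid at (65.00, 65.00).
removed quarter-circle: A = −¼π·55² = -2375.83, centroid at (106.66, 23.34).
ΣA = 14524.17 mm², ΣAX̄ = 845100.51 mm³, ΣAȲ = 1043041.67 mm³.
X̄ = 845100.51/14524.17 = 58.19 mm; Ȳ = 1043041.67/14524.17 = 71.81 mm.

X̄ = 58.19 mm, Ȳ = 71.81 mm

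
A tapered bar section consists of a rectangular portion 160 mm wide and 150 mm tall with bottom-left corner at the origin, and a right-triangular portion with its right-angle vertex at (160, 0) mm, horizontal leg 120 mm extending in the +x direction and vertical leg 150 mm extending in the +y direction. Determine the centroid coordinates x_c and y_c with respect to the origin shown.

x_c = 112.73 mm, y_c = 68.18 mm

rectangular portion: A = 160 × 150 = 24000.00, centroid at (80.00, 75.00).
triangular portion: A = ½·120·150 = 9000.00, centroid at (200.00, 50.00).
ΣA = 33000.00 mm²
ΣAx_c = (24000.00)(80.00) + (9000.00)(200.00) = 3720000.00 mm³
ΣAy_c = (24000.00)(75.00) + (9000.00)(50.00) = 2250000.00 mm³
x_c = 3720000.00 / 33000.00 = 112.73 mm
y_c = 2250000.00 / 33000.00 = 68.18 mm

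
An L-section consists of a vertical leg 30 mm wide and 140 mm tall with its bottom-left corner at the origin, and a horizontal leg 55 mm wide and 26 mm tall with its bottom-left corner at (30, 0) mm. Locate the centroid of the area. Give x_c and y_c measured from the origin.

x_c = 25.79 mm, y_c = 55.52 mm

vertical leg: A = 30 × 140 = 4200.00, centroid at (15.00, 70.00).
horizontal leg: A = 55 × 26 = 1430.00, centroid at (57.50, 13.00).
ΣA = 5630.00 mm²
ΣAx_c = (4200.00)(15.00) + (1430.00)(57.50) = 145225.00 mm³
ΣAy_c = (4200.00)(70.00) + (1430.00)(13.00) = 312590.00 mm³
x_c = 145225.00 / 5630.00 = 25.79 mm
y_c = 312590.00 / 5630.00 = 55.52 mm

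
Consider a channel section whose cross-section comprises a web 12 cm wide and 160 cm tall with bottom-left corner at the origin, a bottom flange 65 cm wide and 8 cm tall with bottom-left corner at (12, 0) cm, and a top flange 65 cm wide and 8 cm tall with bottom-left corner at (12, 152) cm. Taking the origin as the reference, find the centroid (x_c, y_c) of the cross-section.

web: A = 12 × 160 = 1920.00, centroid at (6.00, 80.00).
bottom flange: A = 65 × 8 = 520.00, centroid at (44.50, 4.00).
top flange: A = 65 × 8 = 520.00, centroid at (44.50, 156.00).
ΣA = 2960.00 cm², ΣAx_c = 57800.00 cm³, ΣAy_c = 236800.00 cm³.
x_c = 57800.00/2960.00 = 19.53 cm; y_c = 236800.00/2960.00 = 80.00 cm.

x_c = 19.53 cm, y_c = 80.00 cm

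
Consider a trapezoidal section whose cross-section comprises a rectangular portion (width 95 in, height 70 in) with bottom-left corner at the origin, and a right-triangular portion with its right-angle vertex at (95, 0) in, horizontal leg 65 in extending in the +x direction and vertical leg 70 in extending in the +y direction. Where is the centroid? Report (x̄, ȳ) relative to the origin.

x̄ = 65.13 in, ȳ = 32.03 in

Part | A | x̄ᵢ | ȳᵢ | A·x̄ᵢ | A·ȳᵢ
rectangular portion | 6650.00 | 47.50 | 35.00 | 315875.00 | 232750.00
triangular portion | 2275.00 | 116.67 | 23.33 | 265416.67 | 53083.33
Σ | 8925.00 |  |  | 581291.67 | 285833.33
x̄ = 581291.67 / 8925.00 = 65.13 in
ȳ = 285833.33 / 8925.00 = 32.03 in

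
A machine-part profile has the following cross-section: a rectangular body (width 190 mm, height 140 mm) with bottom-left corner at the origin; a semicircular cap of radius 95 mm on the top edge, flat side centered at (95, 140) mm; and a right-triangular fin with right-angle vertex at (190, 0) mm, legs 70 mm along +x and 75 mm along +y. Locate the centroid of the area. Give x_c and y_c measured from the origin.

x_c = 102.16 mm, y_c = 103.31 mm

Part | A | x̄ᵢ | ȳᵢ | A·x̄ᵢ | A·ȳᵢ
rectangular body | 26600.00 | 95.00 | 70.00 | 2527000.00 | 1862000.00
semicircular top | 14176.44 | 95.00 | 180.32 | 1346761.50 | 2556284.49
triangular fin | 2625.00 | 213.33 | 25.00 | 560000.00 | 65625.00
Σ | 43401.44 |  |  | 4433761.50 | 4483909.49
x_c = 4433761.50 / 43401.44 = 102.16 mm
y_c = 4483909.49 / 43401.44 = 103.31 mm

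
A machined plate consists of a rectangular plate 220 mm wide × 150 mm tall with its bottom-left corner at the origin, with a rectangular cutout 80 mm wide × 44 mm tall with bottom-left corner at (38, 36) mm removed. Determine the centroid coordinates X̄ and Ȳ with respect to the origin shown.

plate: A = 220 × 150 = 33000.00, centroid at (110.00, 75.00).
hole: A = −(80 × 44) = -3520.00, centroid at (78.00, 58.00).
ΣA = 29480.00 mm², ΣAX̄ = 3355440.00 mm³, ΣAȲ = 2270840.00 mm³.
X̄ = 3355440.00/29480.00 = 113.82 mm; Ȳ = 2270840.00/29480.00 = 77.03 mm.

X̄ = 113.82 mm, Ȳ = 77.03 mm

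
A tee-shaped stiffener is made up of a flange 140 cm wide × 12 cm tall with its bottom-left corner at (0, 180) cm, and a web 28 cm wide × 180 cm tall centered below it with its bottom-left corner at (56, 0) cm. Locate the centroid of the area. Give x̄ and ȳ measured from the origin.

web: A = 28 × 180 = 5040.00, centroid at (70.00, 90.00).
flange: A = 140 × 12 = 1680.00, centroid at (70.00, 186.00).
ΣA = 6720.00 cm²
ΣAx̄ = (5040.00)(70.00) + (1680.00)(70.00) = 470400.00 cm³
ΣAȳ = (5040.00)(90.00) + (1680.00)(186.00) = 766080.00 cm³
x̄ = 470400.00 / 6720.00 = 70.00 cm
ȳ = 766080.00 / 6720.00 = 114.00 cm

x̄ = 70.00 cm, ȳ = 114.00 cm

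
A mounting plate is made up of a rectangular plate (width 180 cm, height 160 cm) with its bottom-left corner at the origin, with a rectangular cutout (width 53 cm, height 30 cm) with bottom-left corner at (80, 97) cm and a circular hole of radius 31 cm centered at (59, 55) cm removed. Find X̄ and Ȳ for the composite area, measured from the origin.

X̄ = 92.78 cm, Ȳ = 81.02 cm

plate: A = 180 × 160 = 28800.00, centroid at (90.00, 80.00).
hole 1: A = −(53 × 30) = -1590.00, centroid at (106.50, 112.00).
hole 2: A = −π·31² = -3019.07, centroid at (59.00, 55.00).
ΣA = 24190.93 cm², ΣAX̄ = 2244539.84 cm³, ΣAȲ = 1959871.12 cm³.
X̄ = 2244539.84/24190.93 = 92.78 cm; Ȳ = 1959871.12/24190.93 = 81.02 cm.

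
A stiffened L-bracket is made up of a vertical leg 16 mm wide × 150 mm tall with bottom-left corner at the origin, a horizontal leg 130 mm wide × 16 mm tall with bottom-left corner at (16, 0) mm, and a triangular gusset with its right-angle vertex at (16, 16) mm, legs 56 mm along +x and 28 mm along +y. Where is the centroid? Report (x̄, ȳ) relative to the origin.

x̄ = 40.82 mm, ȳ = 41.13 mm

vertical leg: A = 16 × 150 = 2400.00, centroid at (8.00, 75.00).
horizontal leg: A = 130 × 16 = 2080.00, centroid at (81.00, 8.00).
gusset: A = ½·56·28 = 784.00, centroid at (34.67, 25.33).
ΣA = 5264.00 mm², ΣAx̄ = 214858.67 mm³, ΣAȳ = 216501.33 mm³.
x̄ = 214858.67/5264.00 = 40.82 mm; ȳ = 216501.33/5264.00 = 41.13 mm.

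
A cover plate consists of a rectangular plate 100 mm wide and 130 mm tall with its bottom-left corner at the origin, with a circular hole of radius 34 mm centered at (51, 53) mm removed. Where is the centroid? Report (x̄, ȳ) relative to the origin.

x̄ = 49.61 mm, ȳ = 69.65 mm

plate: A = 100 × 130 = 13000.00, centroid at (50.00, 65.00).
hole: A = −π·34² = -3631.68, centroid at (51.00, 53.00).
ΣA = 9368.32 mm²
ΣAx̄ = (13000.00)(50.00) + (-3631.68)(51.00) = 464784.26 mm³
ΣAȳ = (13000.00)(65.00) + (-3631.68)(53.00) = 652520.90 mm³
x̄ = 464784.26 / 9368.32 = 49.61 mm
ȳ = 652520.90 / 9368.32 = 69.65 mm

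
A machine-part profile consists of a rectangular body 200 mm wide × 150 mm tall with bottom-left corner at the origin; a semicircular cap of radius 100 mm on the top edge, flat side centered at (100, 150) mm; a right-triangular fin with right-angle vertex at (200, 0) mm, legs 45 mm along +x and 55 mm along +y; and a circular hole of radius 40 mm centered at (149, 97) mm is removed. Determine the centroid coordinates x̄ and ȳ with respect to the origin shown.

Part | A | x̄ᵢ | ȳᵢ | A·x̄ᵢ | A·ȳᵢ
rectangular body | 30000.00 | 100.00 | 75.00 | 3000000.00 | 2250000.00
semicircular top | 15707.96 | 100.00 | 192.44 | 1570796.33 | 3022861.16
triangular fin | 1237.50 | 215.00 | 18.33 | 266062.50 | 22687.50
hole | -5026.55 | 149.00 | 97.00 | -748955.69 | -487575.18
Σ | 41918.92 |  |  | 4087903.14 | 4807973.48
x̄ = 4087903.14 / 41918.92 = 97.52 mm
ȳ = 4807973.48 / 41918.92 = 114.70 mm

x̄ = 97.52 mm, ȳ = 114.70 mm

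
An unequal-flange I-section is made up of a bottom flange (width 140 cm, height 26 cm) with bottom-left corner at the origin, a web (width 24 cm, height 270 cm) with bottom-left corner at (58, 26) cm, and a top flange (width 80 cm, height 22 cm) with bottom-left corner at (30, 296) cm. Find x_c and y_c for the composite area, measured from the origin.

bottom flange: A = 140 × 26 = 3640.00, centroid at (70.00, 13.00).
web: A = 24 × 270 = 6480.00, centroid at (70.00, 161.00).
top flange: A = 80 × 22 = 1760.00, centroid at (70.00, 307.00).
ΣA = 11880.00 cm², ΣAx_c = 831600.00 cm³, ΣAy_c = 1630920.00 cm³.
x_c = 831600.00/11880.00 = 70.00 cm; y_c = 1630920.00/11880.00 = 137.28 cm.

x_c = 70.00 cm, y_c = 137.28 cm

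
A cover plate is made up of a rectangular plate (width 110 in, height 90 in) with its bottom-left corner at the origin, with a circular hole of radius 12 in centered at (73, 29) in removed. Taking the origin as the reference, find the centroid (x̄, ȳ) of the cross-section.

x̄ = 54.14 in, ȳ = 45.77 in

plate: A = 110 × 90 = 9900.00, centroid at (55.00, 45.00).
hole: A = −π·12² = -452.39, centroid at (73.00, 29.00).
ΣA = 9447.61 in², ΣAx̄ = 511475.58 in³, ΣAȳ = 432380.71 in³.
x̄ = 511475.58/9447.61 = 54.14 in; ȳ = 432380.71/9447.61 = 45.77 in.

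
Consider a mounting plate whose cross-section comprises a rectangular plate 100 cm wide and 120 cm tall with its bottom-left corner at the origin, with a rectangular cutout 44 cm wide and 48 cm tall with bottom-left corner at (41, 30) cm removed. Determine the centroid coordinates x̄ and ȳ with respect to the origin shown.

Part | A | x̄ᵢ | ȳᵢ | A·x̄ᵢ | A·ȳᵢ
plate | 12000.00 | 50.00 | 60.00 | 600000.00 | 720000.00
hole | -2112.00 | 63.00 | 54.00 | -133056.00 | -114048.00
Σ | 9888.00 |  |  | 466944.00 | 605952.00
x̄ = 466944.00 / 9888.00 = 47.22 cm
ȳ = 605952.00 / 9888.00 = 61.28 cm

x̄ = 47.22 cm, ȳ = 61.28 cm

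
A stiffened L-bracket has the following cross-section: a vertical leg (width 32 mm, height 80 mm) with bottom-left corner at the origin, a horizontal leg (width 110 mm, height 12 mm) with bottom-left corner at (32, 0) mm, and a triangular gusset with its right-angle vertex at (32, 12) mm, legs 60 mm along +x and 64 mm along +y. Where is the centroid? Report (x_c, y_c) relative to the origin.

x_c = 44.08 mm, y_c = 30.06 mm

vertical leg: A = 32 × 80 = 2560.00, centroid at (16.00, 40.00).
horizontal leg: A = 110 × 12 = 1320.00, centroid at (87.00, 6.00).
gusset: A = ½·60·64 = 1920.00, centroid at (52.00, 33.33).
ΣA = 5800.00 mm²
ΣAx_c = (2560.00)(16.00) + (1320.00)(87.00) + (1920.00)(52.00) = 255640.00 mm³
ΣAy_c = (2560.00)(40.00) + (1320.00)(6.00) + (1920.00)(33.33) = 174320.00 mm³
x_c = 255640.00 / 5800.00 = 44.08 mm
y_c = 174320.00 / 5800.00 = 30.06 mm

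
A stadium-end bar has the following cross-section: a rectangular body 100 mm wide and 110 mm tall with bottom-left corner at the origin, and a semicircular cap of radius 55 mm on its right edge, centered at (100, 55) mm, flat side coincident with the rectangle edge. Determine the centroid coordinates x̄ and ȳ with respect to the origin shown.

rectangular body: A = 100 × 110 = 11000.00, centroid at (50.00, 55.00).
semicircular end: A = ½π·55² = 4751.66, centroid at (123.34, 55.00).
ΣA = 15751.66 mm²
ΣAx̄ = (11000.00)(50.00) + (4751.66)(123.34) = 1136082.56 mm³
ΣAȳ = (11000.00)(55.00) + (4751.66)(55.00) = 866341.24 mm³
x̄ = 1136082.56 / 15751.66 = 72.12 mm
ȳ = 866341.24 / 15751.66 = 55.00 mm

x̄ = 72.12 mm, ȳ = 55.00 mm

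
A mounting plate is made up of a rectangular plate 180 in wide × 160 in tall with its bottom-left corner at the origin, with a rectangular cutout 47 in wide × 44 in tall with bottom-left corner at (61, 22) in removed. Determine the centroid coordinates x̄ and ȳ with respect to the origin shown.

x̄ = 90.43 in, ȳ = 82.78 in

plate: A = 180 × 160 = 28800.00, centroid at (90.00, 80.00).
hole: A = −(47 × 44) = -2068.00, centroid at (84.50, 44.00).
ΣA = 26732.00 in²
ΣAx̄ = (28800.00)(90.00) + (-2068.00)(84.50) = 2417254.00 in³
ΣAȳ = (28800.00)(80.00) + (-2068.00)(44.00) = 2213008.00 in³
x̄ = 2417254.00 / 26732.00 = 90.43 in
ȳ = 2213008.00 / 26732.00 = 82.78 in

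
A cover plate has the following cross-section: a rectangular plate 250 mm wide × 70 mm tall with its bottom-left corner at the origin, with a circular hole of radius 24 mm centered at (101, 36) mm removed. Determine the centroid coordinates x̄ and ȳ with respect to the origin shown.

plate: A = 250 × 70 = 17500.00, centroid at (125.00, 35.00).
hole: A = −π·24² = -1809.56, centroid at (101.00, 36.00).
ΣA = 15690.44 mm², ΣAx̄ = 2004734.71 mm³, ΣAȳ = 547355.93 mm³.
x̄ = 2004734.71/15690.44 = 127.77 mm; ȳ = 547355.93/15690.44 = 34.88 mm.

x̄ = 127.77 mm, ȳ = 34.88 mm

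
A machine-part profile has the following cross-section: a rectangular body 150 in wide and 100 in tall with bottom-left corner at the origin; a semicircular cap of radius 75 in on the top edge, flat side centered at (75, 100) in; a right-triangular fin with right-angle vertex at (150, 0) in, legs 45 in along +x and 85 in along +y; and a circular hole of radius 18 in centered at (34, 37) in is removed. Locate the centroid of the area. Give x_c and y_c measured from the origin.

rectangular body: A = 150 × 100 = 15000.00, centroid at (75.00, 50.00).
semicircular top: A = ½π·75² = 8835.73, centroid at (75.00, 131.83).
triangular fin: A = ½·45·85 = 1912.50, centroid at (165.00, 28.33).
hole: A = −π·18² = -1017.88, centroid at (34.00, 37.00).
ΣA = 24730.35 in², ΣAx_c = 2068634.42 in³, ΣAy_c = 1931349.02 in³.
x_c = 2068634.42/24730.35 = 83.65 in; y_c = 1931349.02/24730.35 = 78.10 in.

x_c = 83.65 in, y_c = 78.10 in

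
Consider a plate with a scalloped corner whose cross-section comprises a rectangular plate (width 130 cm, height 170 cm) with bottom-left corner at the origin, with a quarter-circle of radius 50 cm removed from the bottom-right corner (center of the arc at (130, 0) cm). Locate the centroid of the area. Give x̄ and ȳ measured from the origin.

Part | A | x̄ᵢ | ȳᵢ | A·x̄ᵢ | A·ȳᵢ
plate | 22100.00 | 65.00 | 85.00 | 1436500.00 | 1878500.00
removed quarter-circle | -1963.50 | 108.78 | 21.22 | -213587.74 | -41666.67
Σ | 20136.50 |  |  | 1222912.26 | 1836833.33
x̄ = 1222912.26 / 20136.50 = 60.73 cm
ȳ = 1836833.33 / 20136.50 = 91.22 cm

x̄ = 60.73 cm, ȳ = 91.22 cm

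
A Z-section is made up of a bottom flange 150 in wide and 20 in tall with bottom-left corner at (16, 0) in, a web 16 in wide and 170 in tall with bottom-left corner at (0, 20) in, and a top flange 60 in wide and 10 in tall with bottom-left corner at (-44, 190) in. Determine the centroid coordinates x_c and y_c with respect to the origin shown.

x_c = 45.31 in, y_c = 68.45 in

bottom flange: A = 150 × 20 = 3000.00, centroid at (91.00, 10.00).
web: A = 16 × 170 = 2720.00, centroid at (8.00, 105.00).
top flange: A = 60 × 10 = 600.00, centroid at (-14.00, 195.00).
ΣA = 6320.00 in²
ΣAx_c = (3000.00)(91.00) + (2720.00)(8.00) + (600.00)(-14.00) = 286360.00 in³
ΣAy_c = (3000.00)(10.00) + (2720.00)(105.00) + (600.00)(195.00) = 432600.00 in³
x_c = 286360.00 / 6320.00 = 45.31 in
y_c = 432600.00 / 6320.00 = 68.45 in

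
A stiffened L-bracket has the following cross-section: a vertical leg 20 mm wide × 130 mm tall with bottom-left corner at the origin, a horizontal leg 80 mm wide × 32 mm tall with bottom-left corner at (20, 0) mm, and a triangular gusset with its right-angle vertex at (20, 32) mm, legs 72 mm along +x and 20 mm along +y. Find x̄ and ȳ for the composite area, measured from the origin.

Part | A | x̄ᵢ | ȳᵢ | A·x̄ᵢ | A·ȳᵢ
vertical leg | 2600.00 | 10.00 | 65.00 | 26000.00 | 169000.00
horizontal leg | 2560.00 | 60.00 | 16.00 | 153600.00 | 40960.00
gusset | 720.00 | 44.00 | 38.67 | 31680.00 | 27840.00
Σ | 5880.00 |  |  | 211280.00 | 237800.00
x̄ = 211280.00 / 5880.00 = 35.93 mm
ȳ = 237800.00 / 5880.00 = 40.44 mm

x̄ = 35.93 mm, ȳ = 40.44 mm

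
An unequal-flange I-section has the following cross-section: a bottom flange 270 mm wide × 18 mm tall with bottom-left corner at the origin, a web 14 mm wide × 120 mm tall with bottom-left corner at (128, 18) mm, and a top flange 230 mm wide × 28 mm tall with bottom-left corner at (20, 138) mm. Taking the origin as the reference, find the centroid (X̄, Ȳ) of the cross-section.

X̄ = 135.00 mm, Ȳ = 88.88 mm

Part | A | x̄ᵢ | ȳᵢ | A·x̄ᵢ | A·ȳᵢ
bottom flange | 4860.00 | 135.00 | 9.00 | 656100.00 | 43740.00
web | 1680.00 | 135.00 | 78.00 | 226800.00 | 131040.00
top flange | 6440.00 | 135.00 | 152.00 | 869400.00 | 978880.00
Σ | 12980.00 |  |  | 1752300.00 | 1153660.00
X̄ = 1752300.00 / 12980.00 = 135.00 mm
Ȳ = 1153660.00 / 12980.00 = 88.88 mm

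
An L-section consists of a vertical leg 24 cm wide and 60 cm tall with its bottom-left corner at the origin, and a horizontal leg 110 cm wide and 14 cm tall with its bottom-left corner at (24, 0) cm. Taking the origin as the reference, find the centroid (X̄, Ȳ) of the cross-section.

X̄ = 46.62 cm, Ȳ = 18.11 cm

Part | A | x̄ᵢ | ȳᵢ | A·x̄ᵢ | A·ȳᵢ
vertical leg | 1440.00 | 12.00 | 30.00 | 17280.00 | 43200.00
horizontal leg | 1540.00 | 79.00 | 7.00 | 121660.00 | 10780.00
Σ | 2980.00 |  |  | 138940.00 | 53980.00
X̄ = 138940.00 / 2980.00 = 46.62 cm
Ȳ = 53980.00 / 2980.00 = 18.11 cm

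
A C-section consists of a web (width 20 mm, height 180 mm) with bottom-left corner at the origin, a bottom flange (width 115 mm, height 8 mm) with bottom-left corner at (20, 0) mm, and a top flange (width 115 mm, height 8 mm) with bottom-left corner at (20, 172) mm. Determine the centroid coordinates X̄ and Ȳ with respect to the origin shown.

X̄ = 32.83 mm, Ȳ = 90.00 mm

web: A = 20 × 180 = 3600.00, centroid at (10.00, 90.00).
bottom flange: A = 115 × 8 = 920.00, centroid at (77.50, 4.00).
top flange: A = 115 × 8 = 920.00, centroid at (77.50, 176.00).
ΣA = 5440.00 mm², ΣAX̄ = 178600.00 mm³, ΣAȲ = 489600.00 mm³.
X̄ = 178600.00/5440.00 = 32.83 mm; Ȳ = 489600.00/5440.00 = 90.00 mm.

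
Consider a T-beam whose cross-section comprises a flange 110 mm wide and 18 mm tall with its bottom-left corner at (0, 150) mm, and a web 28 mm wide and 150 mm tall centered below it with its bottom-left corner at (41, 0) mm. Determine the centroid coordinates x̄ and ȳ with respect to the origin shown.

x̄ = 55.00 mm, ȳ = 101.91 mm

web: A = 28 × 150 = 4200.00, centroid at (55.00, 75.00).
flange: A = 110 × 18 = 1980.00, centroid at (55.00, 159.00).
ΣA = 6180.00 mm², ΣAx̄ = 339900.00 mm³, ΣAȳ = 629820.00 mm³.
x̄ = 339900.00/6180.00 = 55.00 mm; ȳ = 629820.00/6180.00 = 101.91 mm.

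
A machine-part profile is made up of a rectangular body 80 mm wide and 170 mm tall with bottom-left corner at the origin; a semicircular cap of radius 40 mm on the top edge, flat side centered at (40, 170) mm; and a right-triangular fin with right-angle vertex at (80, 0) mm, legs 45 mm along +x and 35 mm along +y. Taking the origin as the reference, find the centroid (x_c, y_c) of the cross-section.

rectangular body: A = 80 × 170 = 13600.00, centroid at (40.00, 85.00).
semicircular top: A = ½π·40² = 2513.27, centroid at (40.00, 186.98).
triangular fin: A = ½·45·35 = 787.50, centroid at (95.00, 11.67).
ΣA = 16900.77 mm²
ΣAx_c = (13600.00)(40.00) + (2513.27)(40.00) + (787.50)(95.00) = 719343.46 mm³
ΣAy_c = (13600.00)(85.00) + (2513.27)(186.98) + (787.50)(11.67) = 1635110.77 mm³
x_c = 719343.46 / 16900.77 = 42.56 mm
y_c = 1635110.77 / 16900.77 = 96.75 mm

x_c = 42.56 mm, y_c = 96.75 mm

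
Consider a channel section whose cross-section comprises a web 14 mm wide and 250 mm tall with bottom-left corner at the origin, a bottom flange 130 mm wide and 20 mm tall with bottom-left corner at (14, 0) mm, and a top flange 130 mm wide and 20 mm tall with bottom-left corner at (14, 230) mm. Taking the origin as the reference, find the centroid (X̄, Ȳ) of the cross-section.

web: A = 14 × 250 = 3500.00, centroid at (7.00, 125.00).
bottom flange: A = 130 × 20 = 2600.00, centroid at (79.00, 10.00).
top flange: A = 130 × 20 = 2600.00, centroid at (79.00, 240.00).
ΣA = 8700.00 mm², ΣAX̄ = 435300.00 mm³, ΣAȲ = 1087500.00 mm³.
X̄ = 435300.00/8700.00 = 50.03 mm; Ȳ = 1087500.00/8700.00 = 125.00 mm.

X̄ = 50.03 mm, Ȳ = 125.00 mm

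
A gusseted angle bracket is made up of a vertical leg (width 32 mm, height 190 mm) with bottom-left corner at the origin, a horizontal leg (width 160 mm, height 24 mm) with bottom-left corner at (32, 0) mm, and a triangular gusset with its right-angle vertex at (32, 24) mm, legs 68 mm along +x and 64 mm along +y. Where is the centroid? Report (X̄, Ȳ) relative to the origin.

Part | A | x̄ᵢ | ȳᵢ | A·x̄ᵢ | A·ȳᵢ
vertical leg | 6080.00 | 16.00 | 95.00 | 97280.00 | 577600.00
horizontal leg | 3840.00 | 112.00 | 12.00 | 430080.00 | 46080.00
gusset | 2176.00 | 54.67 | 45.33 | 118954.67 | 98645.33
Σ | 12096.00 |  |  | 646314.67 | 722325.33
X̄ = 646314.67 / 12096.00 = 53.43 mm
Ȳ = 722325.33 / 12096.00 = 59.72 mm

X̄ = 53.43 mm, Ȳ = 59.72 mm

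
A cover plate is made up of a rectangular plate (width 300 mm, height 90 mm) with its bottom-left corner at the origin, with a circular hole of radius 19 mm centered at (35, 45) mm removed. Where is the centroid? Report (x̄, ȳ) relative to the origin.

x̄ = 155.04 mm, ȳ = 45.00 mm

plate: A = 300 × 90 = 27000.00, centroid at (150.00, 45.00).
hole: A = −π·19² = -1134.11, centroid at (35.00, 45.00).
ΣA = 25865.89 mm², ΣAx̄ = 4010305.98 mm³, ΣAȳ = 1163964.83 mm³.
x̄ = 4010305.98/25865.89 = 155.04 mm; ȳ = 1163964.83/25865.89 = 45.00 mm.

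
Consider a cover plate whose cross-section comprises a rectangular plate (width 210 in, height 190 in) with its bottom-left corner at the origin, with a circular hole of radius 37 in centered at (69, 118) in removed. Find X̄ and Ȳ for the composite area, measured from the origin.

X̄ = 109.35 in, Ȳ = 92.22 in

plate: A = 210 × 190 = 39900.00, centroid at (105.00, 95.00).
hole: A = −π·37² = -4300.84, centroid at (69.00, 118.00).
ΣA = 35599.16 in²
ΣAX̄ = (39900.00)(105.00) + (-4300.84)(69.00) = 3892742.02 in³
ΣAȲ = (39900.00)(95.00) + (-4300.84)(118.00) = 3283000.84 in³
X̄ = 3892742.02 / 35599.16 = 109.35 in
Ȳ = 3283000.84 / 35599.16 = 92.22 in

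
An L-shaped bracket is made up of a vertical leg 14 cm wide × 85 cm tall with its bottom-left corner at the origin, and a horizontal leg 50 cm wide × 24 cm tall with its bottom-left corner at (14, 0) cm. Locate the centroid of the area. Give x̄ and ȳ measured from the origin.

x̄ = 23.07 cm, ȳ = 27.19 cm

vertical leg: A = 14 × 85 = 1190.00, centroid at (7.00, 42.50).
horizontal leg: A = 50 × 24 = 1200.00, centroid at (39.00, 12.00).
ΣA = 2390.00 cm², ΣAx̄ = 55130.00 cm³, ΣAȳ = 64975.00 cm³.
x̄ = 55130.00/2390.00 = 23.07 cm; ȳ = 64975.00/2390.00 = 27.19 cm.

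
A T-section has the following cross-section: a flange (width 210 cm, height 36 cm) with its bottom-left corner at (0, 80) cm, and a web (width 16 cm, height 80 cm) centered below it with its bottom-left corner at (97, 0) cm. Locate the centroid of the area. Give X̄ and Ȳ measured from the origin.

web: A = 16 × 80 = 1280.00, centroid at (105.00, 40.00).
flange: A = 210 × 36 = 7560.00, centroid at (105.00, 98.00).
ΣA = 8840.00 cm², ΣAX̄ = 928200.00 cm³, ΣAȲ = 792080.00 cm³.
X̄ = 928200.00/8840.00 = 105.00 cm; Ȳ = 792080.00/8840.00 = 89.60 cm.

X̄ = 105.00 cm, Ȳ = 89.60 cm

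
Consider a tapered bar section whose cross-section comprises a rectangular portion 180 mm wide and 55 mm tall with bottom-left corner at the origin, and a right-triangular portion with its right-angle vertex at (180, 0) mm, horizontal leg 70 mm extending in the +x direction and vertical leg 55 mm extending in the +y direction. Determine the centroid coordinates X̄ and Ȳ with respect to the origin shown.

rectangular portion: A = 180 × 55 = 9900.00, centroid at (90.00, 27.50).
triangular portion: A = ½·70·55 = 1925.00, centroid at (203.33, 18.33).
ΣA = 11825.00 mm², ΣAX̄ = 1282416.67 mm³, ΣAȲ = 307541.67 mm³.
X̄ = 1282416.67/11825.00 = 108.45 mm; Ȳ = 307541.67/11825.00 = 26.01 mm.

X̄ = 108.45 mm, Ȳ = 26.01 mm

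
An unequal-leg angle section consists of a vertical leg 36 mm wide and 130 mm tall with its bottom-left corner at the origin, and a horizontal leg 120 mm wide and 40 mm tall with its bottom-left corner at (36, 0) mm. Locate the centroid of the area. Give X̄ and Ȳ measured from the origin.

X̄ = 57.49 mm, Ȳ = 42.22 mm

vertical leg: A = 36 × 130 = 4680.00, centroid at (18.00, 65.00).
horizontal leg: A = 120 × 40 = 4800.00, centroid at (96.00, 20.00).
ΣA = 9480.00 mm², ΣAX̄ = 545040.00 mm³, ΣAȲ = 400200.00 mm³.
X̄ = 545040.00/9480.00 = 57.49 mm; Ȳ = 400200.00/9480.00 = 42.22 mm.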